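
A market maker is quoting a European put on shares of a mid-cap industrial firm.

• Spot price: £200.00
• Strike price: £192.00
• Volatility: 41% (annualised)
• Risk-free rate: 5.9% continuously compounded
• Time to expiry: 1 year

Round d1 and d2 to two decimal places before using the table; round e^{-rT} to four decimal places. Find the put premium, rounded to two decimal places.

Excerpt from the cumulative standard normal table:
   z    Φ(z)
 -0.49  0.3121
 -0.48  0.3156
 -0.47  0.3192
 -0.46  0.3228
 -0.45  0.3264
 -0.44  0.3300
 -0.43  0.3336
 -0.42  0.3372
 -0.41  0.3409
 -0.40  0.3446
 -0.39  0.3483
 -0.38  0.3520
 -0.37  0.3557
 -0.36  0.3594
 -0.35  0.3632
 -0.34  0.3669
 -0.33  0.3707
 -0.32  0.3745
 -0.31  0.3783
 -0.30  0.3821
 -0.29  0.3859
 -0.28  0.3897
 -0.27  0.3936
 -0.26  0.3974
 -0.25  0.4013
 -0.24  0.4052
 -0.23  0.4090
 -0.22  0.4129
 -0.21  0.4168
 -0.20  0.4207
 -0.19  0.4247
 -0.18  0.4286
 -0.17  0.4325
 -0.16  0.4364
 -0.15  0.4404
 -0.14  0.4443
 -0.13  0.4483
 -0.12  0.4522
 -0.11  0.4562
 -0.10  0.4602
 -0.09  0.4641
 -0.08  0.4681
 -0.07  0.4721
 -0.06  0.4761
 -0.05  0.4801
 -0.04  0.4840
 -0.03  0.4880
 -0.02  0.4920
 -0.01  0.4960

£22.32

σ√T = 0.41 × 1.0000 = 0.4100
d₁ = [ln(200/192) + (0.059 + 0.41²/2)·1] / 0.4100 = [0.0408 + 0.1430] / 0.4100 = 0.4485 which rounds to 0.45
d₂ = d₁ − σ√T = 0.4485 − 0.4100 = 0.0385 which rounds to 0.04
e^(−rT) = e^(−0.059·1) = 0.9427
N(−d₂) = N(-0.04) = 0.4840;  N(−d₁) = N(-0.45) = 0.3264
P = 192·0.9427·0.4840 − 200·0.3264 = 87.6032 − 65.2800 = 22.3232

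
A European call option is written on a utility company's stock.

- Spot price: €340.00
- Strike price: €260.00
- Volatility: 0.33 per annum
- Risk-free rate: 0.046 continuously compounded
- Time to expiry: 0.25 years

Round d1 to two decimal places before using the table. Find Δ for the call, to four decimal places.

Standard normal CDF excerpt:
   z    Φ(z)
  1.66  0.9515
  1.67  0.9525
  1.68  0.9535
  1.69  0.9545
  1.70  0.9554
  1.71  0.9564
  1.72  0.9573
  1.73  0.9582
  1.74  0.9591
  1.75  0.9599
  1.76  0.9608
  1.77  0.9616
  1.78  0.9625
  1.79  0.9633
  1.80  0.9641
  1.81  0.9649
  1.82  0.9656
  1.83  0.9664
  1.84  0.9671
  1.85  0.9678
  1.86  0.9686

T = 0.25;  σ√T = 0.1650
ln(S/K) + (r + σ²/2)T = ln(340/260) + (0.046 + 0.33²/2)·0.25 = 0.2683 + 0.0251 = 0.2934
d₁ = 0.2934 / 0.1650 = 1.7780 → 1.78
N(d₁) = N(1.78) = 0.9625
Δ_call = N(d₁) = 0.9625

0.9625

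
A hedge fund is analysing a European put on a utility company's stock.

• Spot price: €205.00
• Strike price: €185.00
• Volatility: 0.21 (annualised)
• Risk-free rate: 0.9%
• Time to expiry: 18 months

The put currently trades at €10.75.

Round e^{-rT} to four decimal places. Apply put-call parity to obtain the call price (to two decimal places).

exp(−rT) = exp(−0.009·1.5) = 0.9866
Put-call parity: C − P = S − K·e^(−rT) = 205 − 185·0.9866 = 205 − 182.5210 = 22.4790
C = P + (C − P) = 10.75 + (22.4790) = 33.2290

€33.23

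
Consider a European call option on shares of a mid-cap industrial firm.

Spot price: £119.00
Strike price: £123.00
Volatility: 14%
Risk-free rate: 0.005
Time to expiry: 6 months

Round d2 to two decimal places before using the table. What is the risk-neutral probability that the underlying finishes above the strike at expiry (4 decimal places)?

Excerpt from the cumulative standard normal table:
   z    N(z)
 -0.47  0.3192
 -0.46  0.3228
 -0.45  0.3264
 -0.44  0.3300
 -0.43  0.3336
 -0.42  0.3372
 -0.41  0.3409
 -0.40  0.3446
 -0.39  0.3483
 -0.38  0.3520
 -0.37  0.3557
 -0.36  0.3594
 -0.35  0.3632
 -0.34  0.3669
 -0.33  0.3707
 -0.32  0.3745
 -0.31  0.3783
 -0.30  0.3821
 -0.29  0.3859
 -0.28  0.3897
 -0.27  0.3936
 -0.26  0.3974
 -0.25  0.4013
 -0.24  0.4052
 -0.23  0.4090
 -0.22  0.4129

0.3594

T = 0.5;  σ√T = 0.0990
d₁ = [ln(119/123) + (0.005 + 0.14²/2)·0.5] / 0.0990 = [-0.0331 + 0.0074] / 0.0990 = -0.2592 which rounds to -0.26
d₂ = d₁ − σ√T = -0.2592 − 0.0990 = -0.3582 which rounds to -0.36
Pr(exercise) under Q = N(d₂) = 0.3594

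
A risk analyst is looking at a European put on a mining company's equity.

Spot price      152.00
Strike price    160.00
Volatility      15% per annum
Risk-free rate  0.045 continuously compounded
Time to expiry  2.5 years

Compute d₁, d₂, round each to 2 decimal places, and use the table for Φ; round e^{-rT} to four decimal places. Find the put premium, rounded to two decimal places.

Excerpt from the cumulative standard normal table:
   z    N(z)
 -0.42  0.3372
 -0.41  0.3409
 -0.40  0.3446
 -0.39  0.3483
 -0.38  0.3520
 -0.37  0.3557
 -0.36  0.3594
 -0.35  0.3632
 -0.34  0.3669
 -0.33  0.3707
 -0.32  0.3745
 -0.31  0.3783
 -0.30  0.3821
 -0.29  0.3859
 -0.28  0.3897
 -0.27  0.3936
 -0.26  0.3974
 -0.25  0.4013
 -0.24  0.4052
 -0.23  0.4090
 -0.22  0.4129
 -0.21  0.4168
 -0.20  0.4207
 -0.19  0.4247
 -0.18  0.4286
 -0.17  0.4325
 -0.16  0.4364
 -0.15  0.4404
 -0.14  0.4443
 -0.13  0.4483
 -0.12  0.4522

σ√T = 0.15 × 1.5811 = 0.2372
ln(S/K) + (r + σ²/2)T = ln(152/160) + (0.045 + 0.15²/2)·2.5 = -0.0513 + 0.1406 = 0.0893
d₁ = 0.0893 / 0.2372 = 0.3767 → 0.38
d₂ = d₁ − σ√T = 0.3767 − 0.2372 = 0.1395 → 0.14
e^(−rT) = e^(−0.045·2.5) = 0.8936
N(−d₂) = N(-0.14) = 0.4443;  N(−d₁) = N(-0.38) = 0.3520
P = 160·0.8936·0.4443 − 152·0.3520 = 63.5242 − 53.5040 = 10.0202

10.02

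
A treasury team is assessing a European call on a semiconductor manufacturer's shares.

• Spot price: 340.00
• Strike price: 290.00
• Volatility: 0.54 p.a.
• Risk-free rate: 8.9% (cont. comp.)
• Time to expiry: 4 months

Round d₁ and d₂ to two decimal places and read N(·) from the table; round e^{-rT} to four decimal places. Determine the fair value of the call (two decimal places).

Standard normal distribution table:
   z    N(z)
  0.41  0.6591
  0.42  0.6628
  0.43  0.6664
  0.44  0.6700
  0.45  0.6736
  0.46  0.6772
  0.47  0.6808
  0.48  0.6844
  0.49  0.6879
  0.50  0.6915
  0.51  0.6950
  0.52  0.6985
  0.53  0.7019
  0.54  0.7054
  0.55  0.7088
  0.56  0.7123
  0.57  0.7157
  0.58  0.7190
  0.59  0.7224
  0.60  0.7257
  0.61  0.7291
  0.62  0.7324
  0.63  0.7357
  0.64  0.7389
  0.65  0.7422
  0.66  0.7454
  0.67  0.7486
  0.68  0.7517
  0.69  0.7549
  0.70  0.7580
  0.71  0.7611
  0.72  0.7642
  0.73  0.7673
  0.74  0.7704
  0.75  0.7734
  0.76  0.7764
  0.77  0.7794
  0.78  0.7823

T = 0.3333;  σ√T = 0.3118
d₁ = [ln(340/290) + (0.089 + 0.54²/2)·0.3333] / 0.3118 = [0.1591 + 0.0783] / 0.3118 = 0.7612 ⇒ 0.76
d₂ = d₁ − σ√T = 0.7612 − 0.3118 = 0.4495 ⇒ 0.45
exp(−rT) = exp(−0.089·0.3333) = 0.9708
C = 340·N(0.76) − 290·0.9708·N(0.45) = 340·0.7764 − 290·0.9708·0.6736 = 263.9760 − 189.6400 = 74.3360

74.34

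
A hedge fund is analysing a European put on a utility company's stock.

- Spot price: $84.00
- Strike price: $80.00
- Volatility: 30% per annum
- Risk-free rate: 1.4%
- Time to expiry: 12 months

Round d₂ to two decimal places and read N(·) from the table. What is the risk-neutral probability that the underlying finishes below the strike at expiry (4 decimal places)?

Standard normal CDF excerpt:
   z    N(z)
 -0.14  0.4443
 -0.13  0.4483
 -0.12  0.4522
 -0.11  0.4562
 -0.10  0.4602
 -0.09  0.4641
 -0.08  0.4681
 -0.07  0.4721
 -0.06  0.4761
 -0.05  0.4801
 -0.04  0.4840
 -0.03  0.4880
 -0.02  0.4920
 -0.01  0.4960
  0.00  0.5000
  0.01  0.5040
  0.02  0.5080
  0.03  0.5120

σ√T = 0.3 × 1.0000 = 0.3000
d₁ = [ln(84/80) + (0.014 + 0.3²/2)·1] / 0.3000 = [0.0488 + 0.0590] / 0.3000 = 0.3593 → 0.36
d₂ = d₁ − σ√T = 0.3593 − 0.3000 = 0.0593 → 0.06
Risk-neutral Pr[S_T < K] = N(−d₂) = N(-0.06) = 0.4761

0.4761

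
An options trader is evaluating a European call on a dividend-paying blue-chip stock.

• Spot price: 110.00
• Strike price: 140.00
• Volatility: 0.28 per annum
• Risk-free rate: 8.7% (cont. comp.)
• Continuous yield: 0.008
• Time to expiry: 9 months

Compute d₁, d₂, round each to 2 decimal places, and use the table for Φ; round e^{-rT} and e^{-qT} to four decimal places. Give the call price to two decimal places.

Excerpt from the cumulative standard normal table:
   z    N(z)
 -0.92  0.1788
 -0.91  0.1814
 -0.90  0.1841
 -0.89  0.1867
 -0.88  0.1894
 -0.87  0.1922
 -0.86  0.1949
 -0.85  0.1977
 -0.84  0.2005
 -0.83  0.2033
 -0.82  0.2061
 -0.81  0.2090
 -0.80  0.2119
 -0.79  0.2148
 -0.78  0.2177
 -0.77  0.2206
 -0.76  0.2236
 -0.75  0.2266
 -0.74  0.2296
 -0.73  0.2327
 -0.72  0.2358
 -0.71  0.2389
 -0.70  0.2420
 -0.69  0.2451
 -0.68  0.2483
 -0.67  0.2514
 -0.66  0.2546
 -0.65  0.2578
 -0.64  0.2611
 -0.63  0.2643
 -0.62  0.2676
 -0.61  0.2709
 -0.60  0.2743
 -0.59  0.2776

σ√T = 0.28 × 0.8660 = 0.2425
d₁ = [ln(110/140) + (0.087 − 0.008 + 0.28²/2)·0.75] / 0.2425 = [-0.2412 + 0.0887] / 0.2425 = -0.6289 ≈ -0.63
d₂ = d₁ − σ√T = -0.6289 − 0.2425 = -0.8714 ≈ -0.87
exp(−qT) = exp(−0.008·0.75) = 0.9940;  exp(−rT) = exp(−0.087·0.75) = 0.9368
C = 110·0.9940·N(-0.63) − 140·0.9368·N(-0.87) = 110·0.9940·0.2643 − 140·0.9368·0.1922 = 28.8986 − 25.2074 = 3.6911

3.69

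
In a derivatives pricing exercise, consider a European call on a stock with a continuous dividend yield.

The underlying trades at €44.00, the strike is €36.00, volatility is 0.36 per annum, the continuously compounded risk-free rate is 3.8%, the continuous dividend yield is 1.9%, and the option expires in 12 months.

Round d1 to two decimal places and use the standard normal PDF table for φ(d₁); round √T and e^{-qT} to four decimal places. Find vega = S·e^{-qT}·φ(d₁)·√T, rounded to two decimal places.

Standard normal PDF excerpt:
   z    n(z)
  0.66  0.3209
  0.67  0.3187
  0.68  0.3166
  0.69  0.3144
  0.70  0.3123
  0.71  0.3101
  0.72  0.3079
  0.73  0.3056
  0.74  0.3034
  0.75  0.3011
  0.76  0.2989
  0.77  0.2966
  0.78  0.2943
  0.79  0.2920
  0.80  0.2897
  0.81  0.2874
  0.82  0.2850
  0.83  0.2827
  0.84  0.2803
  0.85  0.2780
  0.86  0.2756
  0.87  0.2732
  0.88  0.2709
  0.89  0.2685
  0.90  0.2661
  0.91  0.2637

12.61

σ√T = 0.36 × 1.0000 = 0.3600
ln(S/K) + (r − q + σ²/2)T = ln(44/36) + (0.038 − 0.019 + 0.36²/2)·1 = 0.2007 + 0.0838 = 0.2845
d₁ = 0.2845 / 0.3600 = 0.7902 which rounds to 0.79
√T = √1 = 1.0000
φ(d₁) = φ(0.79) = 0.2920
e^(−qT) = e^(−0.019·1) = 0.9812
vega = S·e^(−qT)·φ(d₁)·√T = 44·0.9812·0.2920·1.0000 = 12.6065
(The put has the same vega.)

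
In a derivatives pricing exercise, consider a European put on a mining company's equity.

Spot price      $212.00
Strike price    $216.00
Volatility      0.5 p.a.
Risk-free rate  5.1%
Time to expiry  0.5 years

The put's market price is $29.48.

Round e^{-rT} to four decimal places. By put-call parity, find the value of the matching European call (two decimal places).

e^(−rT) = e^(−0.051·0.5) = 0.9748
Put-call parity: C − P = S − K·e^(−rT) = 212 − 216·0.9748 = 212 − 210.5568 = 1.4432
C = P + (C − P) = 29.48 + (1.4432) = 30.9232

$30.92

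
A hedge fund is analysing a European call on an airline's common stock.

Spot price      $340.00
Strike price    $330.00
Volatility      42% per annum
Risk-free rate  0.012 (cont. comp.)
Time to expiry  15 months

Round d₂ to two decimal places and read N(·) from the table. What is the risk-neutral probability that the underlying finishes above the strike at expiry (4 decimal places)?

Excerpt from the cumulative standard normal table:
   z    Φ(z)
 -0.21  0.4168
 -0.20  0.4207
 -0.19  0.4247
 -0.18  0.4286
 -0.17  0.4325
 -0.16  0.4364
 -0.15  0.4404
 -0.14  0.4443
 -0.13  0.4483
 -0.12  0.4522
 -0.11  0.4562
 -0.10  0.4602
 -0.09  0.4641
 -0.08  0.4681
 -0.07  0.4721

σ√T = 0.42·√1.25 = 0.4696
d₁ = [ln(340/330) + (0.012 + ½·0.42²)·1.25] / (σ√T) = (0.0299 + 0.1252) / 0.4696 = 0.3303 ⇒ 0.33
d₂ = 0.3303 − 0.4696 = -0.1393 ⇒ -0.14
Risk-neutral Pr[S_T > K] = N(d₂) = N(-0.14) = 0.4443

0.4443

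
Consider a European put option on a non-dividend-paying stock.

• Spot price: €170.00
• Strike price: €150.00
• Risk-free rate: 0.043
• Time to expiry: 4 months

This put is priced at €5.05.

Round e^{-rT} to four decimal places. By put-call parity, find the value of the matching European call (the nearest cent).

exp(−rT) = exp(−0.043·0.3333) = 0.9858
Put-call parity: C − P = S − K·e^(−rT) = 170 − 150·0.9858 = 170 − 147.8700 = 22.1300
C = P + (C − P) = 5.05 + (22.1300) = 27.1800

€27.18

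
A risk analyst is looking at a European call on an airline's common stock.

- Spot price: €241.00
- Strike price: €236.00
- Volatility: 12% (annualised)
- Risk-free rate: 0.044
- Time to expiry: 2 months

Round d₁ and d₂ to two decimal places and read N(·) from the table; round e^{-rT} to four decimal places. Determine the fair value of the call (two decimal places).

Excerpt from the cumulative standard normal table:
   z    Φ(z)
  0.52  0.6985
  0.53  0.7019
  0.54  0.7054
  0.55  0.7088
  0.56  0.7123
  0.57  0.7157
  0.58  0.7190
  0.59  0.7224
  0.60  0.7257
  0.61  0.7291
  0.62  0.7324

€8.84

σ√T = 0.12·√0.1667 = 0.0490
d₁ = [ln(241/236) + (0.044 + ½·0.12²)·0.1667] / (σ√T) = (0.0210 + 0.0085) / 0.0490 = 0.6021 which rounds to 0.60
d₂ = 0.6021 − 0.0490 = 0.5531 which rounds to 0.55
e^(−rT) = e^(−0.044·0.1667) = 0.9927
N(d₁) = N(0.60) = 0.7257;  N(d₂) = N(0.55) = 0.7088
C = 241·0.7257 − 236·0.9927·0.7088 = 174.8937 − 166.0557 = 8.8380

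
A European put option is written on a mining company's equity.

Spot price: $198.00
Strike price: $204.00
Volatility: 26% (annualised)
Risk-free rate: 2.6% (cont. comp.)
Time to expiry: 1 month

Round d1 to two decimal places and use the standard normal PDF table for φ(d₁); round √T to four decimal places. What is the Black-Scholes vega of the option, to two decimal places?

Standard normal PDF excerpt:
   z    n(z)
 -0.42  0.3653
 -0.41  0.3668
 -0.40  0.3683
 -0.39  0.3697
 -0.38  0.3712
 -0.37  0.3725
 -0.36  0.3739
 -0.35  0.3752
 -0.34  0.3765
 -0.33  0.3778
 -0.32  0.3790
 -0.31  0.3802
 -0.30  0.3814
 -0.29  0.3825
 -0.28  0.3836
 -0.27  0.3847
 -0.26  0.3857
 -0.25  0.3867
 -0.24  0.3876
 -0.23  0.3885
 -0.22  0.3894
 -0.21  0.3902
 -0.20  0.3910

T = 0.08333;  σ√T = 0.0751
ln(S/K) + (r + σ²/2)T = ln(198/204) + (0.026 + 0.26²/2)·0.08333 = -0.0299 + 0.0050 = -0.0249
d₁ = -0.0249 / 0.0751 = -0.3313 → -0.33
√T = √0.08333 = 0.2887
φ(d₁) = φ(-0.33) = 0.3778
vega = S·φ(d₁)·√T = 198·0.3778·0.2887 = 21.5960

21.60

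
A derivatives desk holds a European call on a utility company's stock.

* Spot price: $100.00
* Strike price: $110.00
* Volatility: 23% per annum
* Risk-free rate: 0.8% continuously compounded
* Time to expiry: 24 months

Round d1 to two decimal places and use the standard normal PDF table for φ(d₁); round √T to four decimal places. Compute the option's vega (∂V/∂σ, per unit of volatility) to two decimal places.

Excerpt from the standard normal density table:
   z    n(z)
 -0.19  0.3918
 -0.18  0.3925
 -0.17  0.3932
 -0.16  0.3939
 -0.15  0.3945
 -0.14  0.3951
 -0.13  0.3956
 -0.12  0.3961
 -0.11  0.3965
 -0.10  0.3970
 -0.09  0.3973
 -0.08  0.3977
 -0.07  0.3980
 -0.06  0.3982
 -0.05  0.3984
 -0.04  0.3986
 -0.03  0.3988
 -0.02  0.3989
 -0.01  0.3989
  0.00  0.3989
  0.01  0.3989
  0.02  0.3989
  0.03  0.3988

56.24

σ√T = 0.23·√2 = 0.3253
d₁ = [ln(100/110) + (0.008 + 0.23²/2)·2] / 0.3253 = [-0.0953 + 0.0689] / 0.3253 = -0.0812 ≈ -0.08
√T = √2 = 1.4142
φ(d₁) = φ(-0.08) = 0.3977
vega = S·φ(d₁)·√T = 100·0.3977·1.4142 = 56.2427
(The put has the same vega.)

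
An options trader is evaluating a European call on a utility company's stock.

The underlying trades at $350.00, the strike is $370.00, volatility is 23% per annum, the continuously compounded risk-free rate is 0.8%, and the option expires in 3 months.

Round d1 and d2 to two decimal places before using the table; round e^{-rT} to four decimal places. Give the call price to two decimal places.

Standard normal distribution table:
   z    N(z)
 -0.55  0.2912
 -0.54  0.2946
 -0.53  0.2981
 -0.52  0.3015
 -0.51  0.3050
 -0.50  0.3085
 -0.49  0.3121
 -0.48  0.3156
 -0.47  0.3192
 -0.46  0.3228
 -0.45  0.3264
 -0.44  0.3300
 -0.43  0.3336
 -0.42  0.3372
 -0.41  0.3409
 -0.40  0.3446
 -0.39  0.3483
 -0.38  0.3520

$7.98

σ√T = 0.23 × 0.5000 = 0.1150
d₁ = [ln(350/370) + (0.008 + 0.23²/2)·0.25] / 0.1150 = [-0.0556 + 0.0086] / 0.1150 = -0.4083 ≈ -0.41
d₂ = d₁ − σ√T = -0.4083 − 0.1150 = -0.5233 ≈ -0.52
exp(−rT) = exp(−0.008·0.25) = 0.9980
C = 350·N(-0.41) − 370·0.9980·N(-0.52) = 350·0.3409 − 370·0.9980·0.3015 = 119.3150 − 111.3319 = 7.9831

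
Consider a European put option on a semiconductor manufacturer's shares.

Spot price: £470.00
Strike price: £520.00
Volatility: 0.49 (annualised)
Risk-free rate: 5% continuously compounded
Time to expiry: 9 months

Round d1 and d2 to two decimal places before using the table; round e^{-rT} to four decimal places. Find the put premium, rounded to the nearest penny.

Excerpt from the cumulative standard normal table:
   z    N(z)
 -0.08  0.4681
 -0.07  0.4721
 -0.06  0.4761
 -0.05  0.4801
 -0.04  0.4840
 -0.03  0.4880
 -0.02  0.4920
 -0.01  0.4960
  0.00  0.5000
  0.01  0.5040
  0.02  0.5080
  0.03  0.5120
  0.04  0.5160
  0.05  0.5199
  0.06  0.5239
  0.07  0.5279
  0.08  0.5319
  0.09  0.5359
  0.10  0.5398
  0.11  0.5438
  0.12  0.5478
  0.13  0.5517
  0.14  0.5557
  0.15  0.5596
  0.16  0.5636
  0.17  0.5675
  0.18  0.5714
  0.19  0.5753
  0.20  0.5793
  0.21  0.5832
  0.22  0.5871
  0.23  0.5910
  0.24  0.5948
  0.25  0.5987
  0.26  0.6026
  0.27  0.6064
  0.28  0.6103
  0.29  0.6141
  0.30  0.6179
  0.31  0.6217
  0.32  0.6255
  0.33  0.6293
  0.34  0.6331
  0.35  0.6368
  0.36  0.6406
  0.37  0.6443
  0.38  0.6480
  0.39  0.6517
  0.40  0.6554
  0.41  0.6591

σ√T = 0.49 × 0.8660 = 0.4244
d₁ = [ln(470/520) + (0.05 + ½·0.49²)·0.75] / (σ√T) = (-0.1011 + 0.1275) / 0.4244 = 0.0623 ≈ 0.06
d₂ = 0.0623 − 0.4244 = -0.3620 ≈ -0.36
exp(−rT) = exp(−0.05·0.75) = 0.9632
N(−d₂) = N(0.36) = 0.6406;  N(−d₁) = N(-0.06) = 0.4761
P = 520·0.9632·0.6406 − 470·0.4761 = 320.8535 − 223.7670 = 97.0865

£97.09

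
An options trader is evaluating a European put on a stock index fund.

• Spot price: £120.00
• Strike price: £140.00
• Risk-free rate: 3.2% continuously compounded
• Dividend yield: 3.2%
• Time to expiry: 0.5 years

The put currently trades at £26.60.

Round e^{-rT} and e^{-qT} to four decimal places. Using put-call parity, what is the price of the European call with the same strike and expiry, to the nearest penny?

£6.92

exp(−qT) = exp(−0.032·0.5) = 0.9841;  exp(−rT) = exp(−0.032·0.5) = 0.9841
Put-call parity: C − P = S·e^(−qT) − K·e^(−rT) = 120·0.9841 − 140·0.9841 = 118.0920 − 137.7740 = -19.6820
C = P + (C − P) = 26.60 + (-19.6820) = 6.9180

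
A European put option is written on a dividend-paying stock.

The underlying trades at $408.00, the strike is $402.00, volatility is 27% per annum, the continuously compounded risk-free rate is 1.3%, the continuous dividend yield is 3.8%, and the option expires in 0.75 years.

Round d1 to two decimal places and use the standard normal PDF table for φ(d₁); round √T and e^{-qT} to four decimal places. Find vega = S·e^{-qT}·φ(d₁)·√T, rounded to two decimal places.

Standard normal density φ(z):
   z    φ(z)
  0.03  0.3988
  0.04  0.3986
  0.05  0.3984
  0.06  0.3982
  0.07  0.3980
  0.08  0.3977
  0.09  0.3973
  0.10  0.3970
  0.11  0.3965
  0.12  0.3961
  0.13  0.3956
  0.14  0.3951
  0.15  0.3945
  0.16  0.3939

136.33

σ√T = 0.27·√0.75 = 0.2338
d₁ = [ln(408/402) + (0.013 − 0.038 + 0.27²/2)·0.75] / 0.2338 = [0.0148 + 0.0086] / 0.2338 = 0.1001 → 0.10
√T = √0.75 = 0.8660
φ(d₁) = φ(0.10) = 0.3970
e^(−qT) = e^(−0.038·0.75) = 0.9719
vega = S·e^(−qT)·φ(d₁)·√T = 408·0.9719·0.3970·0.8660 = 136.3296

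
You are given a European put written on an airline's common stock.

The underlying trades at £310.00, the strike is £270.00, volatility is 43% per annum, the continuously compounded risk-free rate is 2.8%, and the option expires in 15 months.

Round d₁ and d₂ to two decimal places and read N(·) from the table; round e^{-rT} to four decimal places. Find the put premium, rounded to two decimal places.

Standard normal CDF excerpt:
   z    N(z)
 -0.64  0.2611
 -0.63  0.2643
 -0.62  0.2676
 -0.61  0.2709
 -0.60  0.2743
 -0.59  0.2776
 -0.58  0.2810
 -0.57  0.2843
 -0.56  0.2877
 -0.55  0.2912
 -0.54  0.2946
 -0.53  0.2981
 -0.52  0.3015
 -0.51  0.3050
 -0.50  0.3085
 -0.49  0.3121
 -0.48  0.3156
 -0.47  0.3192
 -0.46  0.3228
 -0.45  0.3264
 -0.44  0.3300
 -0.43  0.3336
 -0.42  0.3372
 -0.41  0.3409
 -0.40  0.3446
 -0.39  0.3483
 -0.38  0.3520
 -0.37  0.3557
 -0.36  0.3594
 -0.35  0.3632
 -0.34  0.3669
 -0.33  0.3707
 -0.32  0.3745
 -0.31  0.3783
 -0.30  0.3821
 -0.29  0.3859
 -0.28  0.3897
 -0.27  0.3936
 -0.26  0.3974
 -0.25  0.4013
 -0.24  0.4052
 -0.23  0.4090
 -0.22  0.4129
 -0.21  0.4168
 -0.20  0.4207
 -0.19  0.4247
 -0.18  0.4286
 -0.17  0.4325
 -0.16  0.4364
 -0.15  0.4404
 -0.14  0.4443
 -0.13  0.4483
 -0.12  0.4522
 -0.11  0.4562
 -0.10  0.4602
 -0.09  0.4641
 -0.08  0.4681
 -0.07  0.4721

£32.86

T = 1.25;  σ√T = 0.4808
d₁ = [ln(310/270) + (0.028 + ½·0.43²)·1.25] / (σ√T) = (0.1382 + 0.1506) / 0.4808 = 0.6005 which rounds to 0.60
d₂ = 0.6005 − 0.4808 = 0.1198 which rounds to 0.12
e^(−rT) = e^(−0.028·1.25) = 0.9656
P = 270·0.9656·N(-0.12) − 310·N(-0.60) = 270·0.9656·0.4522 − 310·0.2743 = 117.8940 − 85.0330 = 32.8610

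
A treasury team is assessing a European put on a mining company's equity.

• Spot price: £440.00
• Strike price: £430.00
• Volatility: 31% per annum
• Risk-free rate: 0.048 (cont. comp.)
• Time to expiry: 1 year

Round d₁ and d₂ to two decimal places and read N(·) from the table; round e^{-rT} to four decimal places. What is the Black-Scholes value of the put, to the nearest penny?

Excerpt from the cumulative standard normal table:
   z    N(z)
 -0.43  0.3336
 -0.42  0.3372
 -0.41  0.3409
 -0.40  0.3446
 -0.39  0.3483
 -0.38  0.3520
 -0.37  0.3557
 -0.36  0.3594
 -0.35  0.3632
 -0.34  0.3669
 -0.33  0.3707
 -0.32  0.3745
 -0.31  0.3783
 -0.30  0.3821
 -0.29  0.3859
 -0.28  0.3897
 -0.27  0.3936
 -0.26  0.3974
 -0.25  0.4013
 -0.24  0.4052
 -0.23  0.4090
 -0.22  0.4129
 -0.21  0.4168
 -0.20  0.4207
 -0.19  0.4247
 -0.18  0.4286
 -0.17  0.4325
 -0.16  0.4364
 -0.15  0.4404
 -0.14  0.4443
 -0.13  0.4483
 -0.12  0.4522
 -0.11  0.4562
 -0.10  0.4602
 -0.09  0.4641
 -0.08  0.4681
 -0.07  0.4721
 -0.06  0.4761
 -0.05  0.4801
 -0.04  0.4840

£38.60

T = 1;  σ√T = 0.3100
ln(S/K) + (r + σ²/2)T = ln(440/430) + (0.048 + 0.31²/2)·1 = 0.0230 + 0.0960 = 0.1190
d₁ = 0.1190 / 0.3100 = 0.3840 which rounds to 0.38
d₂ = d₁ − σ√T = 0.3840 − 0.3100 = 0.0740 which rounds to 0.07
e^(−rT) = e^(−0.048·1) = 0.9531
N(−d₂) = N(-0.07) = 0.4721;  N(−d₁) = N(-0.38) = 0.3520
P = 430·0.9531·0.4721 − 440·0.3520 = 193.4822 − 154.8800 = 38.6022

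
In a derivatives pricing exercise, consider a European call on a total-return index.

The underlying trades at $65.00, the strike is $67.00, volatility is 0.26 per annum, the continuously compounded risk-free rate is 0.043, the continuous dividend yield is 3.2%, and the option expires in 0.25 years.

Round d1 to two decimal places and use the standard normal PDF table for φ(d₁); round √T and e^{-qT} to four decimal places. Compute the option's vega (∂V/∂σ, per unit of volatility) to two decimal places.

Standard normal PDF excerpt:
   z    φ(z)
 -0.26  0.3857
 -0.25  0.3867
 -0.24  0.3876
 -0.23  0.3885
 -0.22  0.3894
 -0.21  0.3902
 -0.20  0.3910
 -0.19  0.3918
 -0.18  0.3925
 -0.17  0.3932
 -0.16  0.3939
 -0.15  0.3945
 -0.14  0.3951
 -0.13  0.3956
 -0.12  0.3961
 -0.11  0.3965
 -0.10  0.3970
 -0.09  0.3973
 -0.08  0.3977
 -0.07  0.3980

T = 0.25;  σ√T = 0.1300
d₁ = [ln(65/67) + (0.043 − 0.032 + 0.26²/2)·0.25] / 0.1300 = [-0.0303 + 0.0112] / 0.1300 = -0.1470 ⇒ -0.15
√T = √0.25 = 0.5000
φ(d₁) = φ(-0.15) = 0.3945
e^(−qT) = e^(−0.032·0.25) = 0.9920
vega = S·e^(−qT)·φ(d₁)·√T = 65·0.9920·0.3945·0.5000 = 12.7187

12.72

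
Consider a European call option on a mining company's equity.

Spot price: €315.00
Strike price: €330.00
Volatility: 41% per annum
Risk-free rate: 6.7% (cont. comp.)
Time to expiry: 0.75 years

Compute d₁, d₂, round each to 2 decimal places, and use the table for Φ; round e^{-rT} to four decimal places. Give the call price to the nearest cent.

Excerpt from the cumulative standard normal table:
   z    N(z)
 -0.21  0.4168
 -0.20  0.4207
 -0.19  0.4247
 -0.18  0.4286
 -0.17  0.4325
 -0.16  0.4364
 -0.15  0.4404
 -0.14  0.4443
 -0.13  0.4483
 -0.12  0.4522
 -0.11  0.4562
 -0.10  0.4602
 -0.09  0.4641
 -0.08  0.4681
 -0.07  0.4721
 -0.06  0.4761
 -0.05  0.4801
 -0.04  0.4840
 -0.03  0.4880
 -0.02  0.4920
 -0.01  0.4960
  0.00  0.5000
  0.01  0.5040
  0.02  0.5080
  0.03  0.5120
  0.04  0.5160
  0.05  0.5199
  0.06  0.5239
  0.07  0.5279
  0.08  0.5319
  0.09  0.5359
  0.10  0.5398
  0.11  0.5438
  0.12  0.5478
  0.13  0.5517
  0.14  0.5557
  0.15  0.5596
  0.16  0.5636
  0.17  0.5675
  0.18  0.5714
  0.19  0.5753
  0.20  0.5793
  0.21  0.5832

T = 0.75;  σ√T = 0.3551
d₁ = [ln(315/330) + (0.067 + 0.41²/2)·0.75] / 0.3551 = [-0.0465 + 0.1133] / 0.3551 = 0.1880 → 0.19
d₂ = d₁ − σ√T = 0.1880 − 0.3551 = -0.1670 → -0.17
e^(−rT) = e^(−0.067·0.75) = 0.9510
N(d₁) = N(0.19) = 0.5753;  N(d₂) = N(-0.17) = 0.4325
C = 315·0.5753 − 330·0.9510·0.4325 = 181.2195 − 135.7315 = 45.4880

€45.49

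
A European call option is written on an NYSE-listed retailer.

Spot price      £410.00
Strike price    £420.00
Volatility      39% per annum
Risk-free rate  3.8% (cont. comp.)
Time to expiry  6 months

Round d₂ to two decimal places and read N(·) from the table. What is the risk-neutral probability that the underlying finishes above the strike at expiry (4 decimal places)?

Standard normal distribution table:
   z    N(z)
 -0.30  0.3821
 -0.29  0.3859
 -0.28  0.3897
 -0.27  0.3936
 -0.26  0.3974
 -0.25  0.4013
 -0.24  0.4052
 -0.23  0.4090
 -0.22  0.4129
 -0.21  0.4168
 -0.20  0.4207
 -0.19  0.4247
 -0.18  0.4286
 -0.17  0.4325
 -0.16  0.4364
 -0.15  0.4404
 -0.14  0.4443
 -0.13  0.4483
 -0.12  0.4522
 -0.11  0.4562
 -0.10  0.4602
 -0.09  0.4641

σ√T = 0.39 × 0.7071 = 0.2758
d₁ = [ln(410/420) + (0.038 + 0.39²/2)·0.5] / 0.2758 = [-0.0241 + 0.0570] / 0.2758 = 0.1194 ≈ 0.12
d₂ = d₁ − σ√T = 0.1194 − 0.2758 = -0.1564 ≈ -0.16
Risk-neutral Pr[S_T > K] = N(d₂) = N(-0.16) = 0.4364

0.4364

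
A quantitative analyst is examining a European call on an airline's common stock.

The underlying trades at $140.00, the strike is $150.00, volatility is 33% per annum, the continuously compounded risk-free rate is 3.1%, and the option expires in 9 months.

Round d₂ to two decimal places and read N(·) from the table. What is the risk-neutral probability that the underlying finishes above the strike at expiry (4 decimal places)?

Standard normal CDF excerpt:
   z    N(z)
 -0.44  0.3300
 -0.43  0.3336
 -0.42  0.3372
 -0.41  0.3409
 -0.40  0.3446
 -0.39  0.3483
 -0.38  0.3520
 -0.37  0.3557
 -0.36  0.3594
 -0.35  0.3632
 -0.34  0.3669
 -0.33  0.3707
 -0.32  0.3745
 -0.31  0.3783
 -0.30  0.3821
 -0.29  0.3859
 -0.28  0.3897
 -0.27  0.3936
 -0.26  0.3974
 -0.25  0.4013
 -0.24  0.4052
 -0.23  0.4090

0.3821

σ√T = 0.33 × 0.8660 = 0.2858
d₁ = [ln(140/150) + (0.031 + 0.33²/2)·0.75] / 0.2858 = [-0.0690 + 0.0641] / 0.2858 = -0.0172 ≈ -0.02
d₂ = d₁ − σ√T = -0.0172 − 0.2858 = -0.3030 ≈ -0.30
Risk-neutral Pr[S_T > K] = N(d₂) = N(-0.30) = 0.3821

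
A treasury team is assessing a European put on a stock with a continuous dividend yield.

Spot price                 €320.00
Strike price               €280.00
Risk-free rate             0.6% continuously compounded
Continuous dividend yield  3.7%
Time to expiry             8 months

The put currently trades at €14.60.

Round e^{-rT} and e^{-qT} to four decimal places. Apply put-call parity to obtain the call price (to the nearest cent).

e^(−qT) = e^(−0.037·0.6667) = 0.9756;  e^(−rT) = e^(−0.006·0.6667) = 0.9960
Put-call parity: C − P = S·e^(−qT) − K·e^(−rT) = 320·0.9756 − 280·0.9960 = 312.1920 − 278.8800 = 33.3120
C = P + (C − P) = 14.60 + (33.3120) = 47.9120

€47.91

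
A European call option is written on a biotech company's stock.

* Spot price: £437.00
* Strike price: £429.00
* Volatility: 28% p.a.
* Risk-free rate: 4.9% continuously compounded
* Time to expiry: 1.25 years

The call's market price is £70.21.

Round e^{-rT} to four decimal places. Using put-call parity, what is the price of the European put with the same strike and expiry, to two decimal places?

£36.73

exp(−rT) = exp(−0.049·1.25) = 0.9406
Put-call parity: C − P = S − K·e^(−rT) = 437 − 429·0.9406 = 437 − 403.5174 = 33.4826
P = C − (C − P) = 70.21 − (33.4826) = 36.7274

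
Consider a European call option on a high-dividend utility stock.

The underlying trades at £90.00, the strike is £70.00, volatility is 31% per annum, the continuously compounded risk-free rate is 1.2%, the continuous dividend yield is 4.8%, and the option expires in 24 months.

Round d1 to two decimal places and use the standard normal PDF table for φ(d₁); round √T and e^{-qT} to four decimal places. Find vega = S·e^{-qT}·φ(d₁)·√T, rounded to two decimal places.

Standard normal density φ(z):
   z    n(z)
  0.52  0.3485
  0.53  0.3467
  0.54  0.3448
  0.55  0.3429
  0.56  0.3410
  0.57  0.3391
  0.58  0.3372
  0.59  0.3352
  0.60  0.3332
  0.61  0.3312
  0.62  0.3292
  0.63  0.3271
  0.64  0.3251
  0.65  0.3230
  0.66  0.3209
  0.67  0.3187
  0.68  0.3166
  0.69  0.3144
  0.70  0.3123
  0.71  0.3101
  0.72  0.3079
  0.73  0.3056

σ√T = 0.31·√2 = 0.4384
d₁ = [ln(90/70) + (0.012 − 0.048 + 0.31²/2)·2] / 0.4384 = [0.2513 + 0.0241] / 0.4384 = 0.6282 which rounds to 0.63
√T = √2 = 1.4142
φ(d₁) = φ(0.63) = 0.3271
e^(−qT) = e^(−0.048·2) = 0.9085
vega = S·e^(−qT)·φ(d₁)·√T = 90·0.9085·0.3271·1.4142 = 37.8232

37.82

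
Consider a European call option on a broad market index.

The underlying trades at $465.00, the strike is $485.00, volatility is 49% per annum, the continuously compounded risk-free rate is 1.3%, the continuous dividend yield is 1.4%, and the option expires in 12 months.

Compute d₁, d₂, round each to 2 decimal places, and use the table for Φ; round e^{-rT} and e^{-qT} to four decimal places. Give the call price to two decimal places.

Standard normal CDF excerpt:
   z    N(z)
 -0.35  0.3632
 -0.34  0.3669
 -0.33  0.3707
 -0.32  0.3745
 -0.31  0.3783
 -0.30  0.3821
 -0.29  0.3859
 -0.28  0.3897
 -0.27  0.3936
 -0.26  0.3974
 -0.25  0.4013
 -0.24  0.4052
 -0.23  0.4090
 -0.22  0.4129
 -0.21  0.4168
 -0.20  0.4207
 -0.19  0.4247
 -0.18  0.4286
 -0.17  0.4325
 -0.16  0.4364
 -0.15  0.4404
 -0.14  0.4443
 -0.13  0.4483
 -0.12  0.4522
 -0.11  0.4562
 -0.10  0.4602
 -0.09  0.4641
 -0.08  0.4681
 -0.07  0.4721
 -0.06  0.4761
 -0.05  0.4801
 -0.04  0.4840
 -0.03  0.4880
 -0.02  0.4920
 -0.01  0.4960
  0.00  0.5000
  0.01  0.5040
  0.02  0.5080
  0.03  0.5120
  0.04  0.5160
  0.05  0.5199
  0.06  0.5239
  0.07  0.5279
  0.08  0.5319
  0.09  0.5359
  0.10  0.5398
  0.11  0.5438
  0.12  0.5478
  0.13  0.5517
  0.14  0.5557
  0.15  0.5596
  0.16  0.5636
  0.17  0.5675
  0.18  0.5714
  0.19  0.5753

T = 1;  σ√T = 0.4900
d₁ = [ln(465/485) + (0.013 − 0.014 + 0.49²/2)·1] / 0.4900 = [-0.0421 + 0.1190] / 0.4900 = 0.1570 → 0.16
d₂ = d₁ − σ√T = 0.1570 − 0.4900 = -0.3330 → -0.33
exp(−qT) = exp(−0.014·1) = 0.9861;  exp(−rT) = exp(−0.013·1) = 0.9871
C = 465·0.9861·N(0.16) − 485·0.9871·N(-0.33) = 465·0.9861·0.5636 − 485·0.9871·0.3707 = 258.4312 − 177.4702 = 80.9610

$80.96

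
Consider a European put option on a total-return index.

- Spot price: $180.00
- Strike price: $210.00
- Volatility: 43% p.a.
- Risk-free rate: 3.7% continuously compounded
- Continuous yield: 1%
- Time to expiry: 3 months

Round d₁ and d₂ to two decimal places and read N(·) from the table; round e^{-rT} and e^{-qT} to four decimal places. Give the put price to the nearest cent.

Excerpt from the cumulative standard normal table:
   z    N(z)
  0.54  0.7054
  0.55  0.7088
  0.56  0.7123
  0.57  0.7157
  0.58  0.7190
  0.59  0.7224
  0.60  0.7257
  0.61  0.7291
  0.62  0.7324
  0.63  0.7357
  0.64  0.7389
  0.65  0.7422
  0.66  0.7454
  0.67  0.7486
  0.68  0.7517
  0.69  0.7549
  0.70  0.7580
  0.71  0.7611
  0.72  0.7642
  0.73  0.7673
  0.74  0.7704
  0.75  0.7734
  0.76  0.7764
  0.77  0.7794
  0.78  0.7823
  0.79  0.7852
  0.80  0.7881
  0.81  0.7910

σ√T = 0.43 × 0.5000 = 0.2150
d₁ = [ln(180/210) + (0.037 − 0.01 + 0.43²/2)·0.25] / 0.2150 = [-0.1542 + 0.0299] / 0.2150 = -0.5781 which rounds to -0.58
d₂ = d₁ − σ√T = -0.5781 − 0.2150 = -0.7931 which rounds to -0.79
e^(−qT) = e^(−0.01·0.25) = 0.9975;  e^(−rT) = e^(−0.037·0.25) = 0.9908
P = 210·0.9908·N(0.79) − 180·0.9975·N(0.58) = 210·0.9908·0.7852 − 180·0.9975·0.7190 = 163.3750 − 129.0965 = 34.2785

$34.28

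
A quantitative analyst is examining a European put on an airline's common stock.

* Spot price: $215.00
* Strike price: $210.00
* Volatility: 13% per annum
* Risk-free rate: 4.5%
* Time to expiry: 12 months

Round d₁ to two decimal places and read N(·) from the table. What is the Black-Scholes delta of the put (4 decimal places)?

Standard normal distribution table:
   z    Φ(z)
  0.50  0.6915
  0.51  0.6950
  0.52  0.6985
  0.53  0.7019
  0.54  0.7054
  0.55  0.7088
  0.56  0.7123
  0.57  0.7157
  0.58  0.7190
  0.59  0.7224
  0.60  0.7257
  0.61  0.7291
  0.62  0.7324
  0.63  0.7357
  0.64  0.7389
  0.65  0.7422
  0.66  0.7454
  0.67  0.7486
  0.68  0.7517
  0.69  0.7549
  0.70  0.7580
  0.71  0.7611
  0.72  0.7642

T = 1;  σ√T = 0.1300
ln(S/K) + (r + σ²/2)T = ln(215/210) + (0.045 + 0.13²/2)·1 = 0.0235 + 0.0534 = 0.0770
d₁ = 0.0770 / 0.1300 = 0.5922 → 0.59
N(d₁) = N(0.59) = 0.7224
Δ_put = N(d₁) − 1 = 0.7224 − 1 = -0.2776

-0.2776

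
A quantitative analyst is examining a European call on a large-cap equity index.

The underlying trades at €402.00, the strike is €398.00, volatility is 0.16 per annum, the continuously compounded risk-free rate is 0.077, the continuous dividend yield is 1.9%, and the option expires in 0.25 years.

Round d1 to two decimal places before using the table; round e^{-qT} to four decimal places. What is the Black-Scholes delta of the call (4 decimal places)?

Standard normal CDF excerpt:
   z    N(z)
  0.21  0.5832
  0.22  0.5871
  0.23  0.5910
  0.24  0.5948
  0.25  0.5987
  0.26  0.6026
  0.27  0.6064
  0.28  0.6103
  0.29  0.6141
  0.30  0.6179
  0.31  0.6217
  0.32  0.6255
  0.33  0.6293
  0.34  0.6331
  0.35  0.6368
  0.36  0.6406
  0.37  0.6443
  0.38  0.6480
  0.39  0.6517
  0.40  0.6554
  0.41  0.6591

T = 0.25;  σ√T = 0.0800
d₁ = [ln(402/398) + (0.077 − 0.019 + 0.16²/2)·0.25] / 0.0800 = [0.0100 + 0.0177] / 0.0800 = 0.3463 ⇒ 0.35
N(d₁) = N(0.35) = 0.6368
Δ_call = exp(−qT)·N(d₁) = 0.9953·0.6368 = 0.6338

0.6338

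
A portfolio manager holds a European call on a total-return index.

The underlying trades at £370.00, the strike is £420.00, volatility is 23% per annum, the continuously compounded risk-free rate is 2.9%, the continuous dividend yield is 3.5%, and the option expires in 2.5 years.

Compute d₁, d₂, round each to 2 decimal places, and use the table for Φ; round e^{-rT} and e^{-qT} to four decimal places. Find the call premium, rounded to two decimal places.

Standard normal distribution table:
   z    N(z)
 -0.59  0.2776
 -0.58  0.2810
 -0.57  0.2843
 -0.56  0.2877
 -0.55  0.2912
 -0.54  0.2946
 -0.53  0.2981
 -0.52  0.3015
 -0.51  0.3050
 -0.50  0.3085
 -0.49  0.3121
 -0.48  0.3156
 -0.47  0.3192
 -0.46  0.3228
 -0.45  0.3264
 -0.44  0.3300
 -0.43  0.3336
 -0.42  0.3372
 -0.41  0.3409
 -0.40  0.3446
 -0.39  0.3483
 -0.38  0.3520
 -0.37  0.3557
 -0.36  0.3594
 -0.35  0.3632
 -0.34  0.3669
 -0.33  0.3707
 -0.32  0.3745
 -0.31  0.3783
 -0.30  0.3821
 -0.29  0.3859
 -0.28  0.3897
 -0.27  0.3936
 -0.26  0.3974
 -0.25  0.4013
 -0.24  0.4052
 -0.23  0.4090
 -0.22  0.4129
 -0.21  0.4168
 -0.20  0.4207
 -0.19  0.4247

£30.23

T = 2.5;  σ√T = 0.3637
d₁ = [ln(370/420) + (0.029 − 0.035 + 0.23²/2)·2.5] / 0.3637 = [-0.1268 + 0.0511] / 0.3637 = -0.2080 which rounds to -0.21
d₂ = d₁ − σ√T = -0.2080 − 0.3637 = -0.5716 which rounds to -0.57
exp(−qT) = exp(−0.035·2.5) = 0.9162;  exp(−rT) = exp(−0.029·2.5) = 0.9301
N(d₁) = N(-0.21) = 0.4168;  N(d₂) = N(-0.57) = 0.2843
C = 370·0.9162·0.4168 − 420·0.9301·0.2843 = 141.2927 − 111.0595 = 30.2332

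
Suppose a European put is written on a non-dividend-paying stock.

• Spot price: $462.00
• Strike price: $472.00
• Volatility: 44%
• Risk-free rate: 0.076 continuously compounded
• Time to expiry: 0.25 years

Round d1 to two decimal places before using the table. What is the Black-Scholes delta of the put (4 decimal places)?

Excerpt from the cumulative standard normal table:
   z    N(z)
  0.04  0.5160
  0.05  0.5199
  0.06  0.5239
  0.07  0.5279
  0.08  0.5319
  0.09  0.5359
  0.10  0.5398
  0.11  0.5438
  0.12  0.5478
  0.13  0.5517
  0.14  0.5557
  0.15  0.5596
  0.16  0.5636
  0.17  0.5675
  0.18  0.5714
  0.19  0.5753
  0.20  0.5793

σ√T = 0.44·√0.25 = 0.2200
ln(S/K) + (r + σ²/2)T = ln(462/472) + (0.076 + 0.44²/2)·0.25 = -0.0214 + 0.0432 = 0.0218
d₁ = 0.0218 / 0.2200 = 0.0990 ≈ 0.10
N(d₁) = N(0.10) = 0.5398
Δ_put = N(d₁) − 1 = 0.5398 − 1 = -0.4602

-0.4602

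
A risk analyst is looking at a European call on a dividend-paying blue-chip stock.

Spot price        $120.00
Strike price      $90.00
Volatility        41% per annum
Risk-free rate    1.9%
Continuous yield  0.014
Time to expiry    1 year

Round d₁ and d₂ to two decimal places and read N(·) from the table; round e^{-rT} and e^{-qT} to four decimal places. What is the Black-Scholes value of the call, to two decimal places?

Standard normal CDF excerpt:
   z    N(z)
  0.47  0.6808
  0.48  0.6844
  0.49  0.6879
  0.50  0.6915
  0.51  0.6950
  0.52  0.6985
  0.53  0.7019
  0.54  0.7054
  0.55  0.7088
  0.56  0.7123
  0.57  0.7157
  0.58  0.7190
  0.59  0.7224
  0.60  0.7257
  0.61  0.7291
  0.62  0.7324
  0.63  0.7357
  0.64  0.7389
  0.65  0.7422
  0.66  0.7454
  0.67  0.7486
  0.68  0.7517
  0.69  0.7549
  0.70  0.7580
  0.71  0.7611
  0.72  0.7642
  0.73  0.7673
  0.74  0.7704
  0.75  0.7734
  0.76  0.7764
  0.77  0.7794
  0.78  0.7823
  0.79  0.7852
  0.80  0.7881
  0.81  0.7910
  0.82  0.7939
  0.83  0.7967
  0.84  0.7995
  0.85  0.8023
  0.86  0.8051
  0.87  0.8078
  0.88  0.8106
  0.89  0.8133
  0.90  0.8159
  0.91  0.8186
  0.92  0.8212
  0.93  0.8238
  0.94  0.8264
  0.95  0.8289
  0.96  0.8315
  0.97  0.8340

T = 1;  σ√T = 0.4100
ln(S/K) + (r − q + σ²/2)T = ln(120/90) + (0.019 − 0.014 + 0.41²/2)·1 = 0.2877 + 0.0890 = 0.3767
d₁ = 0.3767 / 0.4100 = 0.9189 ≈ 0.92
d₂ = d₁ − σ√T = 0.9189 − 0.4100 = 0.5089 ≈ 0.51
e^(−qT) = e^(−0.014·1) = 0.9861;  e^(−rT) = e^(−0.019·1) = 0.9812
N(d₁) = N(0.92) = 0.8212;  N(d₂) = N(0.51) = 0.6950
C = 120·0.9861·0.8212 − 90·0.9812·0.6950 = 97.1742 − 61.3741 = 35.8002

$35.80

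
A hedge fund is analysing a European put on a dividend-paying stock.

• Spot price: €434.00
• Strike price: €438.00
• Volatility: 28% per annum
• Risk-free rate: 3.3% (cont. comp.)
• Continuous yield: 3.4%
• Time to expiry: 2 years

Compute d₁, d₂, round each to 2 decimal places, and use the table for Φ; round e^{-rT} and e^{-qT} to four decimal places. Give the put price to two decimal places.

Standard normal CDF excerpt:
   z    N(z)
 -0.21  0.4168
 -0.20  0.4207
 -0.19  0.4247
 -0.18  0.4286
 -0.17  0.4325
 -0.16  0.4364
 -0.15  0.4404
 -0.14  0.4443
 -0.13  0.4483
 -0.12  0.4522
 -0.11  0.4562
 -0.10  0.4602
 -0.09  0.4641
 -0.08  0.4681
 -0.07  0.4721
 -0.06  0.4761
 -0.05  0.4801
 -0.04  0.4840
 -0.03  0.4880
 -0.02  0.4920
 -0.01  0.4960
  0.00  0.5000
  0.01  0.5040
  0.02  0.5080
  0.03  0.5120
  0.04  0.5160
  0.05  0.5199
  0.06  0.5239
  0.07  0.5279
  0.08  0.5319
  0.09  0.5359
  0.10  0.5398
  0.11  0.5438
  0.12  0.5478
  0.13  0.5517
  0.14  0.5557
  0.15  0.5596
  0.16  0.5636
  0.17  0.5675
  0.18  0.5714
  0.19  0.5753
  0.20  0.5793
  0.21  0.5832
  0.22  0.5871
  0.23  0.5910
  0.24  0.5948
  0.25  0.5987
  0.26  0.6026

σ√T = 0.28·√2 = 0.3960
d₁ = [ln(434/438) + (0.033 − 0.034 + ½·0.28²)·2] / (σ√T) = (-0.0092 + 0.0764) / 0.3960 = 0.1698 ⇒ 0.17
d₂ = 0.1698 − 0.3960 = -0.2262 ⇒ -0.23
e^(−qT) = e^(−0.034·2) = 0.9343;  e^(−rT) = e^(−0.033·2) = 0.9361
N(−d₂) = N(0.23) = 0.5910;  N(−d₁) = N(-0.17) = 0.4325
P = 438·0.9361·0.5910 − 434·0.9343·0.4325 = 242.3170 − 175.3728 = 66.9442

€66.94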